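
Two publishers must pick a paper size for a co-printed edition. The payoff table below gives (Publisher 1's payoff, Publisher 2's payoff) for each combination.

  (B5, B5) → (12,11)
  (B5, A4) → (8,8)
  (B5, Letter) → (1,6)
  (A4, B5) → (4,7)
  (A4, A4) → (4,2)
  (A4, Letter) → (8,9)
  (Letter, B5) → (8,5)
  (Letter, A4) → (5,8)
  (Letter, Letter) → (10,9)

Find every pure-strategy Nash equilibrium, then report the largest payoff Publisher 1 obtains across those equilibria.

Both B5 is a pure NE (Publisher 1: 12 ≥ 8; Publisher 2: 11 ≥ 8). Publisher 1 gets 12.
Both Letter is a pure NE (Publisher 1: 10 ≥ 8; Publisher 2: 9 ≥ 8). Publisher 1 gets 10.
Every other cell has a profitable deviation for at least one player. Highest of {12, 10} is 12.

12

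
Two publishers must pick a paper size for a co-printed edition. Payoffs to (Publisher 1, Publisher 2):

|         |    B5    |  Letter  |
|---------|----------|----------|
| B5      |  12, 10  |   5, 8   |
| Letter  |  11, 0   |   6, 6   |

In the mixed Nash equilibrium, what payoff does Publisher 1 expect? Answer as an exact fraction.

Publisher 2 mixes with probability q on B5, chosen so Publisher 1 is indifferent: 12q + 5(1−q) = 11q + 6(1−q) gives q = 1/2.
Publisher 1's expected payoff (from either row, since indifferent) is 12·1/2 + 5·1/2 = 17/2.

17/2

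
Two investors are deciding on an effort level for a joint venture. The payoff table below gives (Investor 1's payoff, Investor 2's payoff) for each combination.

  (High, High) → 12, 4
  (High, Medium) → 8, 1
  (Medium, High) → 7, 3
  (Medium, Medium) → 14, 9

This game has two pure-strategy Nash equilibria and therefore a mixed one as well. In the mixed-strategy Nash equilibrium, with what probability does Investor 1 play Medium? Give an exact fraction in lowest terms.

1/3

Investor 1's mix p on High must make Investor 2 indifferent between High and Medium.
Investor 2's payoff from High: 4p + 3(1−p). From Medium: 1p + 9(1−p).
Set equal: 3p = 6(1−p) → p = 6/9 = 2/3.
Probability on Medium is 1 − 2/3 = 1/3.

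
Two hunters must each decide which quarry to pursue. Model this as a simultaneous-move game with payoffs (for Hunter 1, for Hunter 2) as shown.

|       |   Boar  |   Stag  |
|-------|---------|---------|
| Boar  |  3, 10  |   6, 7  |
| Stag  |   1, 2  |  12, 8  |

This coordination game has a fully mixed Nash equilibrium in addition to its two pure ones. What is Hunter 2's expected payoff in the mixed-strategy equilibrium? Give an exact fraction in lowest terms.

22/3

Hunter 1 mixes with probability p on Boar, chosen so Hunter 2 is indifferent: 10p + 2(1−p) = 7p + 8(1−p) gives p = 2/3.
Hunter 2's expected payoff is 10·2/3 + 2·1/3 = 22/3.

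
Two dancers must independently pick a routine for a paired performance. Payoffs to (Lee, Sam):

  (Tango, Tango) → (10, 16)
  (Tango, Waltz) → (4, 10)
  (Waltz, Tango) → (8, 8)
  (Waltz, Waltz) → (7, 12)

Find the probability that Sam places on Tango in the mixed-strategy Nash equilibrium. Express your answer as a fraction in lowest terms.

3/5

Sam's mix q on Tango must make Lee indifferent between Tango and Waltz.
Lee's payoff from Tango: 10q + 4(1−q). From Waltz: 8q + 7(1−q).
Set equal: 2q = 3(1−q) → q = 3/5.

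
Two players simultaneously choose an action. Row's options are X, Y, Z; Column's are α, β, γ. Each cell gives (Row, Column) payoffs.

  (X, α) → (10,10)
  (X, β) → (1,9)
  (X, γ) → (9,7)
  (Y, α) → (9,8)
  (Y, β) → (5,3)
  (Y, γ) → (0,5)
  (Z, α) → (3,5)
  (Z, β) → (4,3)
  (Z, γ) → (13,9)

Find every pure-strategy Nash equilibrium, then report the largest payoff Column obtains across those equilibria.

(X, α) is a pure NE (Row: 10 ≥ 9; Column: 10 ≥ 9). Column gets 10.
(Z, γ) is a pure NE (Row: 13 ≥ 9; Column: 9 ≥ 5). Column gets 9.
Every other cell has a profitable deviation for at least one player. Highest of {10, 9} is 10.

10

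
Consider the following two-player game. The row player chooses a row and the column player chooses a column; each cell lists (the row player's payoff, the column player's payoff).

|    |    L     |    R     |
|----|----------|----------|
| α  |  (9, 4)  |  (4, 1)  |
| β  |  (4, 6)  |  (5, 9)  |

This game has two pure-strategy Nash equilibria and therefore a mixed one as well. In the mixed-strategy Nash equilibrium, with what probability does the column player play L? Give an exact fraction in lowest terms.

The column player's mix q on L must make the row player indifferent between α and β.
The row player's payoff from α: 9q + 4(1−q). From β: 4q + 5(1−q).
Set equal: 5q = 1(1−q) → q = 1/6.

1/6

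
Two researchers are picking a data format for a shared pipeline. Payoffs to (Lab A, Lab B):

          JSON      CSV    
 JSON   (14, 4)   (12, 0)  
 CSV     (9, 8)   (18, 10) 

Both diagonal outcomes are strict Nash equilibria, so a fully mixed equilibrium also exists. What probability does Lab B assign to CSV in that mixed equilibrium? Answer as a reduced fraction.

Lab B's mix q on JSON must make Lab A indifferent between JSON and CSV.
Lab A's payoff from JSON: 14q + 12(1−q). From CSV: 9q + 18(1−q).
Set equal: 5q = 6(1−q) → q = 6/11.
Probability on CSV is 1 − 6/11 = 5/11.

5/11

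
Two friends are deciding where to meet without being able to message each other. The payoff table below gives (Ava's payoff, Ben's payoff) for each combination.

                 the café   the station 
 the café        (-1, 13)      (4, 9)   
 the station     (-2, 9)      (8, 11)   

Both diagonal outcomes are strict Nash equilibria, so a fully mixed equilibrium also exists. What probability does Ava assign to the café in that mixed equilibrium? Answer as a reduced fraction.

Ava's mix p on the café must make Ben indifferent between the café and the station.
Ben's payoff from the café: 13p + 9(1−p). From the station: 9p + 11(1−p).
Set equal: 4p = 2(1−p) → p = 2/6 = 1/3.

1/3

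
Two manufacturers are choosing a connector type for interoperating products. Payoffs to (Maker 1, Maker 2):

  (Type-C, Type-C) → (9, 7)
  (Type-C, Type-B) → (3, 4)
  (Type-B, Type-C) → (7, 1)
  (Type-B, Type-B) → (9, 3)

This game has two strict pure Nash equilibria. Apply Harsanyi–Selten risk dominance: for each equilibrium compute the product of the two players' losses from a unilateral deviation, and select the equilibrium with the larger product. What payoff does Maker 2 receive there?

At both Type-C: Maker 1 loses 9 − 7 = 2 by deviating; Maker 2 loses 7 − 4 = 3. Product = 2·3 = 6.
At both Type-B: Maker 1 loses 9 − 3 = 6 by deviating; Maker 2 loses 3 − 1 = 2. Product = 6·2 = 12.
12 > 6, so both Type-B is risk-dominant. Maker 2's payoff there is 3.

3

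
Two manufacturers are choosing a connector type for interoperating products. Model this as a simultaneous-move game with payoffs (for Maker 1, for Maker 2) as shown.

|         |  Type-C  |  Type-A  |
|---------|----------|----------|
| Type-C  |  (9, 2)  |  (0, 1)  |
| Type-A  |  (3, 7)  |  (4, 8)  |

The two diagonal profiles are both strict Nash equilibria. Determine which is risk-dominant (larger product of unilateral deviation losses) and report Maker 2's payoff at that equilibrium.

At both Type-C: Maker 1 loses 9 − 3 = 6 by deviating; Maker 2 loses 2 − 1 = 1. Product = 6·1 = 6.
At both Type-A: Maker 1 loses 4 − 0 = 4 by deviating; Maker 2 loses 8 − 7 = 1. Product = 4·1 = 4.
6 > 4, so both Type-C is risk-dominant. Maker 2's payoff there is 2.

2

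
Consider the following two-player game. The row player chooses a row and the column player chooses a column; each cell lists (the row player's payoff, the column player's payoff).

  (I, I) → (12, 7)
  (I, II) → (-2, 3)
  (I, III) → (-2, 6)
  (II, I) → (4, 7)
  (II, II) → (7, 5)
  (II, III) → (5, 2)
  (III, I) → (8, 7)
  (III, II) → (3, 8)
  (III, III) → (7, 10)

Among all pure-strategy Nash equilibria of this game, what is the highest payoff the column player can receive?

Both I is a pure NE (the row player: 12 ≥ 8; the column player: 7 ≥ 6). The column player gets 7.
Both III is a pure NE (the row player: 7 ≥ 5; the column player: 10 ≥ 8). The column player gets 10.
Every other cell has a profitable deviation for at least one player. Highest of {7, 10} is 10.

10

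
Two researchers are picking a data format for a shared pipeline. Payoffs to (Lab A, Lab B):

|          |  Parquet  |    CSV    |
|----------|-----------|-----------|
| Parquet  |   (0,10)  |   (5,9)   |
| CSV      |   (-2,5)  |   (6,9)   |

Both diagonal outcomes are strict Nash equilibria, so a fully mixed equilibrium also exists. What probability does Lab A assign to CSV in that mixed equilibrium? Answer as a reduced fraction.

1/5

Lab A's mix p on Parquet must make Lab B indifferent between Parquet and CSV.
Lab B's payoff from Parquet: 10p + 5(1−p). From CSV: 9p + 9(1−p).
Set equal: 1p = 4(1−p) → p = 4/5.
Probability on CSV is 1 − 4/5 = 1/5.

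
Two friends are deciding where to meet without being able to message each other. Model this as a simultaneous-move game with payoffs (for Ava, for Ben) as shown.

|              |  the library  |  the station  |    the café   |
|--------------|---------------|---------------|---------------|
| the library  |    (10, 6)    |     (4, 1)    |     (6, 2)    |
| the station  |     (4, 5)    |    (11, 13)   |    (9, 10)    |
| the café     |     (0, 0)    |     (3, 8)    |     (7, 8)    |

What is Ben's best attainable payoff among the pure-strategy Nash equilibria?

Both the library is a pure NE (Ava: 10 ≥ 4; Ben: 6 ≥ 2). Ben gets 6.
Both the station is a pure NE (Ava: 11 ≥ 4; Ben: 13 ≥ 10). Ben gets 13.
Every other cell has a profitable deviation for at least one player. Highest of {6, 13} is 13.

13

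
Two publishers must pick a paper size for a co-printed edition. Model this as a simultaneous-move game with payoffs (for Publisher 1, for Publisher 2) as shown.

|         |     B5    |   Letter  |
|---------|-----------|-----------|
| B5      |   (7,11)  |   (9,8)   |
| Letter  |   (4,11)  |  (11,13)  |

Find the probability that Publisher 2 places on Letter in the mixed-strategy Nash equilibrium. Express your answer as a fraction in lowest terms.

Publisher 2's mix q on B5 must make Publisher 1 indifferent between B5 and Letter.
Publisher 1's payoff from B5: 7q + 9(1−q). From Letter: 4q + 11(1−q).
Set equal: 3q = 2(1−q) → q = 2/5.
Probability on Letter is 1 − 2/5 = 3/5.

3/5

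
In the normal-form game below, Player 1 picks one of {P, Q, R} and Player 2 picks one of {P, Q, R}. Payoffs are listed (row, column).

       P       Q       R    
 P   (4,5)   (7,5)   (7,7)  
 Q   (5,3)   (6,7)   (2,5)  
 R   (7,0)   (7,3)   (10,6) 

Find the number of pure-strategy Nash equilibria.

Both R: Player 1 gets 10 (best alternative 7); Player 2 gets 6 (best alternative 3). Neither deviates — NE.
Both P is not a NE: Player 1 would switch to R (7 > 4).
No other cell survives both best-response checks, so there is 1 pure NE.

1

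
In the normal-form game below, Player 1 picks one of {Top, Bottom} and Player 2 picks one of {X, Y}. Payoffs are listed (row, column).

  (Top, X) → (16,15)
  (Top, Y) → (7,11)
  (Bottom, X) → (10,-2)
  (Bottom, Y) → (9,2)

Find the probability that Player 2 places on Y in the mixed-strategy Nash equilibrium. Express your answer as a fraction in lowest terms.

3/4

Player 2's mix q on X must make Player 1 indifferent between Top and Bottom.
Player 1's payoff from Top: 16q + 7(1−q). From Bottom: 10q + 9(1−q).
Set equal: 6q = 2(1−q) → q = 2/8 = 1/4.
Probability on Y is 1 − 1/4 = 3/4.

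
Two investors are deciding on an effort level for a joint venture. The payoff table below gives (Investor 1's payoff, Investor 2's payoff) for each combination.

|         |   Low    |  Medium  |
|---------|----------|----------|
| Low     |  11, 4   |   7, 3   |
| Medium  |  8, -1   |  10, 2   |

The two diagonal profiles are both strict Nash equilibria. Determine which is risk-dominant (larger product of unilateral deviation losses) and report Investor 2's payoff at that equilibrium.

At both Low: Investor 1 loses 11 − 8 = 3 by deviating; Investor 2 loses 4 − 3 = 1. Product = 3·1 = 3.
At both Medium: Investor 1 loses 10 − 7 = 3 by deviating; Investor 2 loses 2 − (-1) = 3. Product = 3·3 = 9.
9 > 3, so both Medium is risk-dominant. Investor 2's payoff there is 2.

2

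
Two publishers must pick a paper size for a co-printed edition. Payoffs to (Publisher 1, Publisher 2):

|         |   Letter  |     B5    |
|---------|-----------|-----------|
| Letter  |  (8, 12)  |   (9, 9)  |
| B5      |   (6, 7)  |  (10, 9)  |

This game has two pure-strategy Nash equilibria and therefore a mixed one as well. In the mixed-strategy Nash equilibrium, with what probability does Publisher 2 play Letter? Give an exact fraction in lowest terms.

1/3

Publisher 2's mix q on Letter must make Publisher 1 indifferent between Letter and B5.
Publisher 1's payoff from Letter: 8q + 9(1−q). From B5: 6q + 10(1−q).
Set equal: 2q = 1(1−q) → q = 1/3.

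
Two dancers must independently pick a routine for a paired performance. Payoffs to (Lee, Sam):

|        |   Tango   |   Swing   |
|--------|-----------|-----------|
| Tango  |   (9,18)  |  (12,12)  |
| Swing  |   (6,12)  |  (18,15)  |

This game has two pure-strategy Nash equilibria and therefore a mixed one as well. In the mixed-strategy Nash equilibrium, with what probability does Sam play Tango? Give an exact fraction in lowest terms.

2/3

Sam's mix q on Tango must make Lee indifferent between Tango and Swing.
Lee's payoff from Tango: 9q + 12(1−q). From Swing: 6q + 18(1−q).
Set equal: 3q = 6(1−q) → q = 6/9 = 2/3.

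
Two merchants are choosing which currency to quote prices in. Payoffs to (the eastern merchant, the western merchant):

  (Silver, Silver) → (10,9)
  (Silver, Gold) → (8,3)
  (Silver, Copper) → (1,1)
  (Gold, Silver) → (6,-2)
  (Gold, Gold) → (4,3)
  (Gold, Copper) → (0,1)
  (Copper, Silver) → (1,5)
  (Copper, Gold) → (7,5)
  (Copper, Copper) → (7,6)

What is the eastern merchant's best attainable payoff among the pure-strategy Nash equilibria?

10

Both Silver is a pure NE (the eastern merchant: 10 ≥ 6; the western merchant: 9 ≥ 3). The eastern merchant gets 10.
Both Copper is a pure NE (the eastern merchant: 7 ≥ 1; the western merchant: 6 ≥ 5). The eastern merchant gets 7.
Every other cell has a profitable deviation for at least one player. Highest of {10, 7} is 10.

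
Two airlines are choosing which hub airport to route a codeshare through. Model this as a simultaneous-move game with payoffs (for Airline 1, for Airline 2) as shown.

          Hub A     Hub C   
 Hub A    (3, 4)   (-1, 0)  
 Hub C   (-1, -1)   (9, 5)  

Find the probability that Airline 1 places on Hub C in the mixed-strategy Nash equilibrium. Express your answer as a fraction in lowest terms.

Airline 1's mix p on Hub A must make Airline 2 indifferent between Hub A and Hub C.
Airline 2's payoff from Hub A: 4p + (-1)(1−p). From Hub C: 0p + 5(1−p).
Set equal: 4p = 6(1−p) → p = 6/10 = 3/5.
Probability on Hub C is 1 − 3/5 = 2/5.

2/5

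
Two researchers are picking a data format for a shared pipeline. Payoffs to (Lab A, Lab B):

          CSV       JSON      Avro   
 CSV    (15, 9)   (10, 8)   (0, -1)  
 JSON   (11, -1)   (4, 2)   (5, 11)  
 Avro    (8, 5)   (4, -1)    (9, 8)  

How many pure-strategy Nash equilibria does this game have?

Both CSV: Lab A gets 15 (best alternative 11); Lab B gets 9 (best alternative 8). Neither deviates — NE.
Both Avro: Lab A gets 9 (best alternative 5); Lab B gets 8 (best alternative 5). Neither deviates — NE.
Both JSON is not a NE: Lab A would switch to CSV (10 > 4).
No other cell survives both best-response checks, so there are 2 pure NE.

2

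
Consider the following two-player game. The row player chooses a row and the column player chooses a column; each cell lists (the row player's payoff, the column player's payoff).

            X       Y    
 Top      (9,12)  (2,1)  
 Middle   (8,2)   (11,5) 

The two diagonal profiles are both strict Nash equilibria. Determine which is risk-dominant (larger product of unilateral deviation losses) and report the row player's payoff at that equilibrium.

At (Top, X): the row player loses 9 − 8 = 1 by deviating; the column player loses 12 − 1 = 11. Product = 1·11 = 11.
At (Middle, Y): the row player loses 11 − 2 = 9 by deviating; the column player loses 5 − 2 = 3. Product = 9·3 = 27.
27 > 11, so (Middle, Y) is risk-dominant. The row player's payoff there is 11.

11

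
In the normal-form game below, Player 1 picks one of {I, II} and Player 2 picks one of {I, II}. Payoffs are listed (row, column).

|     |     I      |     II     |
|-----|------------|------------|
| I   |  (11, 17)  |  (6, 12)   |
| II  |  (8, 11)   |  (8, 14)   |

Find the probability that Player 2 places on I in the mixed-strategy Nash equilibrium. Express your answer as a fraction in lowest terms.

Player 2's mix q on I must make Player 1 indifferent between I and II.
Player 1's payoff from I: 11q + 6(1−q). From II: 8q + 8(1−q).
Set equal: 3q = 2(1−q) → q = 2/5.

2/5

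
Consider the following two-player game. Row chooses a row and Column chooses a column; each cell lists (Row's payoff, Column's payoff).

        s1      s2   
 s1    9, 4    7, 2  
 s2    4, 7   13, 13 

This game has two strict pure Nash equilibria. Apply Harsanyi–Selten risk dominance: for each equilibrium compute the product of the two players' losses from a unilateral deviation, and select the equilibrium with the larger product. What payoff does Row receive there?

13

At both s1: Row loses 9 − 4 = 5 by deviating; Column loses 4 − 2 = 2. Product = 5·2 = 10.
At both s2: Row loses 13 − 7 = 6 by deviating; Column loses 13 − 7 = 6. Product = 6·6 = 36.
36 > 10, so both s2 is risk-dominant. Row's payoff there is 13.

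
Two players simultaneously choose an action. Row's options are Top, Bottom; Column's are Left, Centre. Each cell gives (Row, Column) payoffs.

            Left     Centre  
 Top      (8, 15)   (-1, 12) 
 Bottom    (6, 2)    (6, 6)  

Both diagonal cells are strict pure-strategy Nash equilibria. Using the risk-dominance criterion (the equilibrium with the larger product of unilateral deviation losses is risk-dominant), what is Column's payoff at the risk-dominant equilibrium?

At (Top, Left): Row loses 8 − 6 = 2 by deviating; Column loses 15 − 12 = 3. Product = 2·3 = 6.
At (Bottom, Centre): Row loses 6 − (-1) = 7 by deviating; Column loses 6 − 2 = 4. Product = 7·4 = 28.
28 > 6, so (Bottom, Centre) is risk-dominant. Column's payoff there is 6.

6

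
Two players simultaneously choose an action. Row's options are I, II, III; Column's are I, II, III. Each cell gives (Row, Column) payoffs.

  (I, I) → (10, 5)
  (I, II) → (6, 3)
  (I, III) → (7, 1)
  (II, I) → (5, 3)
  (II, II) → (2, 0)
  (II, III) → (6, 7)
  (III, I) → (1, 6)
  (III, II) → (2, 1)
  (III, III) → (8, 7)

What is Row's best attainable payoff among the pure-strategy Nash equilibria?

10

Both I is a pure NE (Row: 10 ≥ 5; Column: 5 ≥ 3). Row gets 10.
Both III is a pure NE (Row: 8 ≥ 7; Column: 7 ≥ 6). Row gets 8.
Every other cell has a profitable deviation for at least one player. Highest of {10, 8} is 10.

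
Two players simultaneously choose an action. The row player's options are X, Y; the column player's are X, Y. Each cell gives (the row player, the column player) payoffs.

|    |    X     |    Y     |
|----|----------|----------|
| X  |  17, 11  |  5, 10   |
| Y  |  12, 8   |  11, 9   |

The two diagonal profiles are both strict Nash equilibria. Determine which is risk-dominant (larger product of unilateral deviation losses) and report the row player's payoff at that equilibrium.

At both X: the row player loses 17 − 12 = 5 by deviating; the column player loses 11 − 10 = 1. Product = 5·1 = 5.
At both Y: the row player loses 11 − 5 = 6 by deviating; the column player loses 9 − 8 = 1. Product = 6·1 = 6.
6 > 5, so both Y is risk-dominant. The row player's payoff there is 11.

11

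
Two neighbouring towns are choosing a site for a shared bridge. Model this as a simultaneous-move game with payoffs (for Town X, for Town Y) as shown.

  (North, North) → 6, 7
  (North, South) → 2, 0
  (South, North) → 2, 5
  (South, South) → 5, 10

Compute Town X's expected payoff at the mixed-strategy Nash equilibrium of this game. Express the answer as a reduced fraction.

Town Y mixes with probability q on North, chosen so Town X is indifferent: 6q + 2(1−q) = 2q + 5(1−q) gives q = 3/7.
Town X's expected payoff (from either row, since indifferent) is 6·3/7 + 2·4/7 = 26/7.

26/7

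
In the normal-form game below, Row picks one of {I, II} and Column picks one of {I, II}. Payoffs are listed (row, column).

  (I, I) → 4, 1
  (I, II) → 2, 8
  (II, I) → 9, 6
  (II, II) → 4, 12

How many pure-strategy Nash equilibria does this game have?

1

Both II: Row gets 4 (best alternative 2); Column gets 12 (best alternative 6). Neither deviates — NE.
Both I is not a NE: Row would switch to II (9 > 4).
No other cell survives both best-response checks, so there is 1 pure NE.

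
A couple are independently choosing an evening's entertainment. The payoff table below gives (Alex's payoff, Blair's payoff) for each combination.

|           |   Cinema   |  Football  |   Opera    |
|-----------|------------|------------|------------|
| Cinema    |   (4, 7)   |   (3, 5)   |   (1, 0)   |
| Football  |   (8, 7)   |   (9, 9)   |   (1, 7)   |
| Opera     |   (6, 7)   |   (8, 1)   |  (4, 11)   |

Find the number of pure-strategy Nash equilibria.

2

Both Football: Alex gets 9 (best alternative 8); Blair gets 9 (best alternative 7). Neither deviates — NE.
Both Opera: Alex gets 4 (best alternative 1); Blair gets 11 (best alternative 7). Neither deviates — NE.
Both Cinema is not a NE: Alex would switch to Football (8 > 4).
No other cell survives both best-response checks, so there are 2 pure NE.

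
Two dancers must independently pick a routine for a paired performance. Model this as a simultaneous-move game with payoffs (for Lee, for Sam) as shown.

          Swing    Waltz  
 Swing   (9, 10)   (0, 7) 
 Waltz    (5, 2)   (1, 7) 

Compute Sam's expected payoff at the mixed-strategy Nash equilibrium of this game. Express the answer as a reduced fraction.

Lee mixes with probability p on Swing, chosen so Sam is indifferent: 10p + 2(1−p) = 7p + 7(1−p) gives p = 5/8.
Sam's expected payoff is 10·5/8 + 2·3/8 = 7.

7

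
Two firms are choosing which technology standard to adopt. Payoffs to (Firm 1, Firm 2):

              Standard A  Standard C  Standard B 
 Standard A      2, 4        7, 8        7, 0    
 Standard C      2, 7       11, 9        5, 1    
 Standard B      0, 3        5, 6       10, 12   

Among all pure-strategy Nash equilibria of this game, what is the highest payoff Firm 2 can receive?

12

Both Standard C is a pure NE (Firm 1: 11 ≥ 7; Firm 2: 9 ≥ 7). Firm 2 gets 9.
Both Standard B is a pure NE (Firm 1: 10 ≥ 7; Firm 2: 12 ≥ 6). Firm 2 gets 12.
Every other cell has a profitable deviation for at least one player. Highest of {9, 12} is 12.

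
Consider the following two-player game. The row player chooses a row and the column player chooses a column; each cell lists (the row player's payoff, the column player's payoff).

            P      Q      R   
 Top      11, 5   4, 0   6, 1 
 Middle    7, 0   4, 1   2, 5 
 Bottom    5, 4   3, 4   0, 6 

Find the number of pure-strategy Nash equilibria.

(Top, P): the row player gets 11 (best alternative 7); the column player gets 5 (best alternative 1). Neither deviates — NE.
(Bottom, R) is not a NE: the row player would switch to Top (6 > 0).
No other cell survives both best-response checks, so there is 1 pure NE.

1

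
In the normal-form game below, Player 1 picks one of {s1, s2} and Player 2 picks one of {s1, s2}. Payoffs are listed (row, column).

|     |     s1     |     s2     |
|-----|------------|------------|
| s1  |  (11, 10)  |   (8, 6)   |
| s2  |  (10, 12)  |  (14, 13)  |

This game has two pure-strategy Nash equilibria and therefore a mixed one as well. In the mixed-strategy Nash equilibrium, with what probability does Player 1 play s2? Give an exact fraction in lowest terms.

4/5

Player 1's mix p on s1 must make Player 2 indifferent between s1 and s2.
Player 2's payoff from s1: 10p + 12(1−p). From s2: 6p + 13(1−p).
Set equal: 4p = 1(1−p) → p = 1/5.
Probability on s2 is 1 − 1/5 = 4/5.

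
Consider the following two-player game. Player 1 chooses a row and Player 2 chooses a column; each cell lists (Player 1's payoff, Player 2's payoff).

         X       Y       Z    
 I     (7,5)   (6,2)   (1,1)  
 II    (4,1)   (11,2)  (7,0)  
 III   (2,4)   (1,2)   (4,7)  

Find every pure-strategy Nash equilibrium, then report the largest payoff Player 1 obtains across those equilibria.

(I, X) is a pure NE (Player 1: 7 ≥ 4; Player 2: 5 ≥ 2). Player 1 gets 7.
(II, Y) is a pure NE (Player 1: 11 ≥ 6; Player 2: 2 ≥ 1). Player 1 gets 11.
Every other cell has a profitable deviation for at least one player. Highest of {7, 11} is 11.

11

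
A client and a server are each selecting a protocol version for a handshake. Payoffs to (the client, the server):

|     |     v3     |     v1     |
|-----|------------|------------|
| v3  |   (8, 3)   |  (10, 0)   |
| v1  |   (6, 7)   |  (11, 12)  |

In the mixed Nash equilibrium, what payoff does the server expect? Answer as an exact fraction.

The client mixes with probability p on v3, chosen so the server is indifferent: 3p + 7(1−p) = 0p + 12(1−p) gives p = 5/8.
The server's expected payoff is 3·5/8 + 7·3/8 = 9/2.

9/2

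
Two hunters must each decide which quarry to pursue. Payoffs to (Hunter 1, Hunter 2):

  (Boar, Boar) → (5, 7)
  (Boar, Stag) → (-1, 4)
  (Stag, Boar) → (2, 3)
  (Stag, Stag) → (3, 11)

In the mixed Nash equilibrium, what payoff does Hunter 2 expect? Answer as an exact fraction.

65/11

Hunter 1 mixes with probability p on Boar, chosen so Hunter 2 is indifferent: 7p + 3(1−p) = 4p + 11(1−p) gives p = 8/11.
Hunter 2's expected payoff is 7·8/11 + 3·3/11 = 65/11.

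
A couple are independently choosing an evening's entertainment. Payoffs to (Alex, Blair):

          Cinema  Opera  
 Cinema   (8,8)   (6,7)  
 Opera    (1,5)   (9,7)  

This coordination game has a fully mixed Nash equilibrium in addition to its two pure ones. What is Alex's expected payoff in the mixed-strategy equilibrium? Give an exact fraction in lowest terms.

33/5

Blair mixes with probability q on Cinema, chosen so Alex is indifferent: 8q + 6(1−q) = 1q + 9(1−q) gives q = 3/10.
Alex's expected payoff (from either row, since indifferent) is 8·3/10 + 6·7/10 = 33/5.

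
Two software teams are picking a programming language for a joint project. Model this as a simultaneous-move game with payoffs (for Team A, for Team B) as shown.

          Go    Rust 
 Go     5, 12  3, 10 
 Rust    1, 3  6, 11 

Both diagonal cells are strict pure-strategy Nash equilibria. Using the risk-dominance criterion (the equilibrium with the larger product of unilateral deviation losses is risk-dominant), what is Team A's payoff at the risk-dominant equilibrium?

6

At both Go: Team A loses 5 − 1 = 4 by deviating; Team B loses 12 − 10 = 2. Product = 4·2 = 8.
At both Rust: Team A loses 6 − 3 = 3 by deviating; Team B loses 11 − 3 = 8. Product = 3·8 = 24.
24 > 8, so both Rust is risk-dominant. Team A's payoff there is 6.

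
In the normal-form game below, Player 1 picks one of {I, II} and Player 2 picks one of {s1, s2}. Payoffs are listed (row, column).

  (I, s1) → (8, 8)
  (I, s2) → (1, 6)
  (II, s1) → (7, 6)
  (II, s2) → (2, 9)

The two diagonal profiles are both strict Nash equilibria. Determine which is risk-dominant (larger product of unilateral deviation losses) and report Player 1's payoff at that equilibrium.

At (I, s1): Player 1 loses 8 − 7 = 1 by deviating; Player 2 loses 8 − 6 = 2. Product = 1·2 = 2.
At (II, s2): Player 1 loses 2 − 1 = 1 by deviating; Player 2 loses 9 − 6 = 3. Product = 1·3 = 3.
3 > 2, so (II, s2) is risk-dominant. Player 1's payoff there is 2.

2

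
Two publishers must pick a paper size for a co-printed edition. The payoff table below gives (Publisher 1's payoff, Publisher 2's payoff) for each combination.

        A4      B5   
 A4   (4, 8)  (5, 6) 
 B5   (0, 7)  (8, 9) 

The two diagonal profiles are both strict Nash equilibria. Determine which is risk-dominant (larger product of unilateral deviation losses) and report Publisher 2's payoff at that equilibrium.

8

At both A4: Publisher 1 loses 4 − 0 = 4 by deviating; Publisher 2 loses 8 − 6 = 2. Product = 4·2 = 8.
At both B5: Publisher 1 loses 8 − 5 = 3 by deviating; Publisher 2 loses 9 − 7 = 2. Product = 3·2 = 6.
8 > 6, so both A4 is risk-dominant. Publisher 2's payoff there is 8.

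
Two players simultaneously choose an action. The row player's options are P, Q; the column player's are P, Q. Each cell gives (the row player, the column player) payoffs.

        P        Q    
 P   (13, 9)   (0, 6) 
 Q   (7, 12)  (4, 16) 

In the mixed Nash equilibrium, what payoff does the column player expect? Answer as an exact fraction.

72/7

The row player mixes with probability p on P, chosen so the column player is indifferent: 9p + 12(1−p) = 6p + 16(1−p) gives p = 4/7.
The column player's expected payoff is 9·4/7 + 12·3/7 = 72/7.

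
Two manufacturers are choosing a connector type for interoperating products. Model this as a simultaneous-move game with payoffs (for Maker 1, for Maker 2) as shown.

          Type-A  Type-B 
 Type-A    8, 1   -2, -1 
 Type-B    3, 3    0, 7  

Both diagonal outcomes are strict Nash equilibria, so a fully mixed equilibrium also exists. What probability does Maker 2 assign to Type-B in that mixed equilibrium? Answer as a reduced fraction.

Maker 2's mix q on Type-A must make Maker 1 indifferent between Type-A and Type-B.
Maker 1's payoff from Type-A: 8q + (-2)(1−q). From Type-B: 3q + 0(1−q).
Set equal: 5q = 2(1−q) → q = 2/7.
Probability on Type-B is 1 − 2/7 = 5/7.

5/7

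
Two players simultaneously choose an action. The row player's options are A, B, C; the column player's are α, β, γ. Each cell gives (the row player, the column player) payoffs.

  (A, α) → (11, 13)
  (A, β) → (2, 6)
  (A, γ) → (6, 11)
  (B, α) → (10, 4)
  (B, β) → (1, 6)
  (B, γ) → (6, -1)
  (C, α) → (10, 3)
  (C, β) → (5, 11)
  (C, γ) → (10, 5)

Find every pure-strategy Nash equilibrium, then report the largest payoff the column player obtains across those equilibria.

13

(A, α) is a pure NE (the row player: 11 ≥ 10; the column player: 13 ≥ 11). The column player gets 13.
(C, β) is a pure NE (the row player: 5 ≥ 2; the column player: 11 ≥ 5). The column player gets 11.
Every other cell has a profitable deviation for at least one player. Highest of {13, 11} is 13.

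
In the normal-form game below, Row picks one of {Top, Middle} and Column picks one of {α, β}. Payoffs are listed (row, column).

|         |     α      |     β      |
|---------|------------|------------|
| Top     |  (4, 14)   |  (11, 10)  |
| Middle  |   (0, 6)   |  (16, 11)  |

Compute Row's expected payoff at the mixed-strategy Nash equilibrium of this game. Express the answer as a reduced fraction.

64/9

Column mixes with probability q on α, chosen so Row is indifferent: 4q + 11(1−q) = 0q + 16(1−q) gives q = 5/9.
Row's expected payoff (from either row, since indifferent) is 4·5/9 + 11·4/9 = 64/9.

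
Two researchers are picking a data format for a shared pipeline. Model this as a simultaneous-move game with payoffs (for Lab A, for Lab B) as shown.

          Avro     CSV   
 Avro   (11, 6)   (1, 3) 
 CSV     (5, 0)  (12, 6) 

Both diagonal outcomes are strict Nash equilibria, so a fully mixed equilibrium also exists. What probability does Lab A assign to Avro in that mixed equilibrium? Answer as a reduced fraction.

2/3

Lab A's mix p on Avro must make Lab B indifferent between Avro and CSV.
Lab B's payoff from Avro: 6p + 0(1−p). From CSV: 3p + 6(1−p).
Set equal: 3p = 6(1−p) → p = 6/9 = 2/3.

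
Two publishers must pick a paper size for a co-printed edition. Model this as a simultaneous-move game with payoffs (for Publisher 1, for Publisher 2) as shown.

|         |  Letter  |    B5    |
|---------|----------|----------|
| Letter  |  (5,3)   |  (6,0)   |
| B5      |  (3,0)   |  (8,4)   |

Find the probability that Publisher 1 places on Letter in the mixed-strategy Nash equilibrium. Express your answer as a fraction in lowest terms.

Publisher 1's mix p on Letter must make Publisher 2 indifferent between Letter and B5.
Publisher 2's payoff from Letter: 3p + 0(1−p). From B5: 0p + 4(1−p).
Set equal: 3p = 4(1−p) → p = 4/7.

4/7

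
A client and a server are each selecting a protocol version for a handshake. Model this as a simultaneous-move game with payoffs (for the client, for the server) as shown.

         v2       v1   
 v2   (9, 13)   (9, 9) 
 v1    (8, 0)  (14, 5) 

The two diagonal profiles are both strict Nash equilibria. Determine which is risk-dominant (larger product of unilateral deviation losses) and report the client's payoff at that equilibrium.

At both v2: the client loses 9 − 8 = 1 by deviating; the server loses 13 − 9 = 4. Product = 1·4 = 4.
At both v1: the client loses 14 − 9 = 5 by deviating; the server loses 5 − 0 = 5. Product = 5·5 = 25.
25 > 4, so both v1 is risk-dominant. The client's payoff there is 14.

14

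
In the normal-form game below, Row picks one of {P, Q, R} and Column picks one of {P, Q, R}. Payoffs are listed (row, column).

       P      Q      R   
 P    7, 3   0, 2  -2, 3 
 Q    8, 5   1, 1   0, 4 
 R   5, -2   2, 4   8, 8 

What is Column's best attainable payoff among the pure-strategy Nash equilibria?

8

(Q, P) is a pure NE (Row: 8 ≥ 7; Column: 5 ≥ 4). Column gets 5.
Both R is a pure NE (Row: 8 ≥ 0; Column: 8 ≥ 4). Column gets 8.
Every other cell has a profitable deviation for at least one player. Highest of {5, 8} is 8.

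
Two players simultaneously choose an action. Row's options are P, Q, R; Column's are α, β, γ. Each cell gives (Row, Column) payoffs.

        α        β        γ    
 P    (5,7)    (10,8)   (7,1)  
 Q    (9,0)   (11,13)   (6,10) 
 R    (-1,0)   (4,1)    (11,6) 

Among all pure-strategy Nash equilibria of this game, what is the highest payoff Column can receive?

13

(Q, β) is a pure NE (Row: 11 ≥ 10; Column: 13 ≥ 10). Column gets 13.
(R, γ) is a pure NE (Row: 11 ≥ 7; Column: 6 ≥ 1). Column gets 6.
Every other cell has a profitable deviation for at least one player. Highest of {13, 6} is 13.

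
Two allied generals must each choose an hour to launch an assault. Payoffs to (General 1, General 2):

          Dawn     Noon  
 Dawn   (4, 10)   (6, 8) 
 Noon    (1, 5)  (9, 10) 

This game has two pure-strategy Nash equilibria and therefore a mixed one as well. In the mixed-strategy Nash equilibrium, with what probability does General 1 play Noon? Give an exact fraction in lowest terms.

2/7

General 1's mix p on Dawn must make General 2 indifferent between Dawn and Noon.
General 2's payoff from Dawn: 10p + 5(1−p). From Noon: 8p + 10(1−p).
Set equal: 2p = 5(1−p) → p = 5/7.
Probability on Noon is 1 − 5/7 = 2/7.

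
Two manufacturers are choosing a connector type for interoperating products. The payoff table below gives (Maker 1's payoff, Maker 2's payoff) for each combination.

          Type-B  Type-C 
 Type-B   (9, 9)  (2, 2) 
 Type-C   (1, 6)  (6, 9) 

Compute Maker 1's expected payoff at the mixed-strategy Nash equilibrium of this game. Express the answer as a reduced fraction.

Maker 2 mixes with probability q on Type-B, chosen so Maker 1 is indifferent: 9q + 2(1−q) = 1q + 6(1−q) gives q = 1/3.
Maker 1's expected payoff (from either row, since indifferent) is 9·1/3 + 2·2/3 = 13/3.

13/3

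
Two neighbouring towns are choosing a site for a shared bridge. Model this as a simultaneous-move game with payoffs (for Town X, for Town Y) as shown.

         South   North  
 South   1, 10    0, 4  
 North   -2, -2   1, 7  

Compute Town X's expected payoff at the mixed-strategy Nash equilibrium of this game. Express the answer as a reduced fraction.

Town Y mixes with probability q on South, chosen so Town X is indifferent: 1q + 0(1−q) = (-2)q + 1(1−q) gives q = 1/4.
Town X's expected payoff (from either row, since indifferent) is 1·1/4 + 0·3/4 = 1/4.

1/4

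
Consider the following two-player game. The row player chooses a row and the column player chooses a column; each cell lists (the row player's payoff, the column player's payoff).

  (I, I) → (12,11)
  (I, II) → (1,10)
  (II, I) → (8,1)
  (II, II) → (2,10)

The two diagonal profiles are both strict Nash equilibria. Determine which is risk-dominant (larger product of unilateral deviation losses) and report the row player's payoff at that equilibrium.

2

At both I: the row player loses 12 − 8 = 4 by deviating; the column player loses 11 − 10 = 1. Product = 4·1 = 4.
At both II: the row player loses 2 − 1 = 1 by deviating; the column player loses 10 − 1 = 9. Product = 1·9 = 9.
9 > 4, so both II is risk-dominant. The row player's payoff there is 2.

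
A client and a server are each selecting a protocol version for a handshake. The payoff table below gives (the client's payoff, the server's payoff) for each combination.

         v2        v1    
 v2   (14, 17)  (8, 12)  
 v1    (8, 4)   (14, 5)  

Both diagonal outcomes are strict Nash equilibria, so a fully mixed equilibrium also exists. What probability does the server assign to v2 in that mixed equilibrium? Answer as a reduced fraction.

1/2

The server's mix q on v2 must make the client indifferent between v2 and v1.
The client's payoff from v2: 14q + 8(1−q). From v1: 8q + 14(1−q).
Set equal: 6q = 6(1−q) → q = 6/12 = 1/2.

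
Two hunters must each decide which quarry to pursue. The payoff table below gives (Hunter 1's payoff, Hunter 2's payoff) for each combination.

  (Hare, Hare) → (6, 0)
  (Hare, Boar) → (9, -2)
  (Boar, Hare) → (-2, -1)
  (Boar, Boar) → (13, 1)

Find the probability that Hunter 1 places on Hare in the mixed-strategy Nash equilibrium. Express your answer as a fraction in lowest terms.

Hunter 1's mix p on Hare must make Hunter 2 indifferent between Hare and Boar.
Hunter 2's payoff from Hare: 0p + (-1)(1−p). From Boar: (-2)p + 1(1−p).
Set equal: 2p = 2(1−p) → p = 2/4 = 1/2.

1/2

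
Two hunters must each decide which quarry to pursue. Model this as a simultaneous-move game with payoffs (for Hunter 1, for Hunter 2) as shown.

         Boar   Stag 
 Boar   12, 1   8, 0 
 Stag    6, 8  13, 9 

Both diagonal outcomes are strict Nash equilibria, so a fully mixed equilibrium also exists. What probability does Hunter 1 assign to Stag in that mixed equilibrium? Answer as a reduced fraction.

1/2

Hunter 1's mix p on Boar must make Hunter 2 indifferent between Boar and Stag.
Hunter 2's payoff from Boar: 1p + 8(1−p). From Stag: 0p + 9(1−p).
Set equal: 1p = 1(1−p) → p = 1/2.
Probability on Stag is 1 − 1/2 = 1/2.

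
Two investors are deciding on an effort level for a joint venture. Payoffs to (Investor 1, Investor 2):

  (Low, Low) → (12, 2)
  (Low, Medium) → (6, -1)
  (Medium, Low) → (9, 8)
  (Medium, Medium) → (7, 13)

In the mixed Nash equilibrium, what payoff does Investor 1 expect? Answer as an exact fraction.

15/2

Investor 2 mixes with probability q on Low, chosen so Investor 1 is indifferent: 12q + 6(1−q) = 9q + 7(1−q) gives q = 1/4.
Investor 1's expected payoff (from either row, since indifferent) is 12·1/4 + 6·3/4 = 15/2.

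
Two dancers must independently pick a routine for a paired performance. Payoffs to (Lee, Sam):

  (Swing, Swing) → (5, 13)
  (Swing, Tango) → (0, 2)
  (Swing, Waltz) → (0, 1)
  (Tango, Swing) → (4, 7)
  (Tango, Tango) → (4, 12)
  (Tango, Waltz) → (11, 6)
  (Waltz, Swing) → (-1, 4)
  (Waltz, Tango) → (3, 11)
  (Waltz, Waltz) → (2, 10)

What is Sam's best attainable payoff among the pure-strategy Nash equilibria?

13

Both Swing is a pure NE (Lee: 5 ≥ 4; Sam: 13 ≥ 2). Sam gets 13.
Both Tango is a pure NE (Lee: 4 ≥ 3; Sam: 12 ≥ 7). Sam gets 12.
Every other cell has a profitable deviation for at least one player. Highest of {13, 12} is 13.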